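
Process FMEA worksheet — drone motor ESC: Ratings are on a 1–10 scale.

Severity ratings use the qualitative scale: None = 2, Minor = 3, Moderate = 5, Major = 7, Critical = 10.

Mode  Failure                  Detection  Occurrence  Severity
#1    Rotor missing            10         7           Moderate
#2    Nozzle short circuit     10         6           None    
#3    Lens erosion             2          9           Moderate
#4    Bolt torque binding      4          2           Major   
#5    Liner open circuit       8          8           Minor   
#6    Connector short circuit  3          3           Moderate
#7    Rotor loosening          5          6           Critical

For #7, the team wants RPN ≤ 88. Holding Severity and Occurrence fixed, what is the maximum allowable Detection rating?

#7: S=10, O=6, D=5 → current RPN = 300.
Fixed product = 60. Need 60 × D ≤ 88, so D ≤ 88/60 = 1.47.
Maximum integer Detection rating = 1 (gives RPN 60; D=2 would give 120 > 88).

1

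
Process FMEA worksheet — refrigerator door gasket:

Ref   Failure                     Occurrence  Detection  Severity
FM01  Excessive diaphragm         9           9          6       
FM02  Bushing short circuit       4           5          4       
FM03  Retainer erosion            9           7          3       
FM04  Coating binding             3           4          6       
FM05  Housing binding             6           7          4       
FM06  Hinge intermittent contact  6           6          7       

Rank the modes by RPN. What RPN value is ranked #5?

80

RPN = Severity × Occurrence × Detection:
  FM01: 6 × 9 × 9 = 486
  FM02: 4 × 4 × 5 = 80
  FM03: 3 × 9 × 7 = 189
  FM04: 6 × 3 × 4 = 72
  FM05: 4 × 6 × 7 = 168
  FM06: 7 × 6 × 6 = 252
Sorted descending: 486, 252, 189, 168, 80, 72.
The fifth-highest RPN is 80 (FM02).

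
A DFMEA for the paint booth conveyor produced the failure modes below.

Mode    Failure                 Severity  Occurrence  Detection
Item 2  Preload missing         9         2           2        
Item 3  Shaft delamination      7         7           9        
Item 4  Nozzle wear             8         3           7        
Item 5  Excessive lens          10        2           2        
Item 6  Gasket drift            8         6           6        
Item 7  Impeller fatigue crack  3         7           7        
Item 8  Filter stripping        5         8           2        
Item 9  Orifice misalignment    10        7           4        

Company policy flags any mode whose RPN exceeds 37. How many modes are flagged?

7

RPN = Severity × Occurrence × Detection:
  Item 2: 9 × 2 × 2 = 36
  Item 3: 7 × 7 × 9 = 441
  Item 4: 8 × 3 × 7 = 168
  Item 5: 10 × 2 × 2 = 40
  Item 6: 8 × 6 × 6 = 288
  Item 7: 3 × 7 × 7 = 147
  Item 8: 5 × 8 × 2 = 80
  Item 9: 10 × 7 × 4 = 280
Modes with RPN > 37: Item 3 (441), Item 4 (168), Item 5 (40), Item 6 (288), Item 7 (147), Item 8 (80), Item 9 (280) → 7.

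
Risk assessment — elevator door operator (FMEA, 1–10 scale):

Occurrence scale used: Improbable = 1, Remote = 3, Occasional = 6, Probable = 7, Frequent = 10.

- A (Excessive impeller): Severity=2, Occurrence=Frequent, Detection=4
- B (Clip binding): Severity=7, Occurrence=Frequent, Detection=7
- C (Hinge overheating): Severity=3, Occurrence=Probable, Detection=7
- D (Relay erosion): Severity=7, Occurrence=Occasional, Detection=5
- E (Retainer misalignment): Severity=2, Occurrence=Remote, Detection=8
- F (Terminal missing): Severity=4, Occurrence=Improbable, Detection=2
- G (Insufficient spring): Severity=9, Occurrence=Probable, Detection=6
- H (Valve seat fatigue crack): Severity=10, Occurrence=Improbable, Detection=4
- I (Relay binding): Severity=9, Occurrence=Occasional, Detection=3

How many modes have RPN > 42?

7

RPN = Severity × Occurrence × Detection:
  A: 2 × 10 × 4 = 80
  B: 7 × 10 × 7 = 490
  C: 3 × 7 × 7 = 147
  D: 7 × 6 × 5 = 210
  E: 2 × 3 × 8 = 48
  F: 4 × 1 × 2 = 8
  G: 9 × 7 × 6 = 378
  H: 10 × 1 × 4 = 40
  I: 9 × 6 × 3 = 162
Modes with RPN > 42: A (80), B (490), C (147), D (210), E (48), G (378), I (162) → 7.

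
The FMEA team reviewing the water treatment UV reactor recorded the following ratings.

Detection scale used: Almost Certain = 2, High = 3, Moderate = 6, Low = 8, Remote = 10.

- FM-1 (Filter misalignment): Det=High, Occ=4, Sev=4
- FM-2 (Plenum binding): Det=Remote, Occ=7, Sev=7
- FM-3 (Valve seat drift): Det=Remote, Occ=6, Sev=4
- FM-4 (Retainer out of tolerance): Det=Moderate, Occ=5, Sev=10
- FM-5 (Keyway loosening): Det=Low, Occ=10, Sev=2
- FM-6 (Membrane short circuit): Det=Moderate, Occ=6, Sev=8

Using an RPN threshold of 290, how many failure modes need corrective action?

RPN = Severity × Occurrence × Detection:
  FM-1: 4 × 4 × 3 = 48
  FM-2: 7 × 7 × 10 = 490
  FM-3: 4 × 6 × 10 = 240
  FM-4: 10 × 5 × 6 = 300
  FM-5: 2 × 10 × 8 = 160
  FM-6: 8 × 6 × 6 = 288
Modes with RPN ≥ 290: FM-2 (490), FM-4 (300) → 2.

2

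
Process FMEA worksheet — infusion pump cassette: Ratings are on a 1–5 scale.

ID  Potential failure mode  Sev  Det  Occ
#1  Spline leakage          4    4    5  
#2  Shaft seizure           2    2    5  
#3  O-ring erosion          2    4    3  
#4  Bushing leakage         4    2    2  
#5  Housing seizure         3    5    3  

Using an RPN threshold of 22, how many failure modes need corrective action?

3

RPN = Severity × Occurrence × Detection:
  #1: 4 × 5 × 4 = 80
  #2: 2 × 5 × 2 = 20
  #3: 2 × 3 × 4 = 24
  #4: 4 × 2 × 2 = 16
  #5: 3 × 3 × 5 = 45
Modes with RPN ≥ 22: #1 (80), #3 (24), #5 (45) → 3.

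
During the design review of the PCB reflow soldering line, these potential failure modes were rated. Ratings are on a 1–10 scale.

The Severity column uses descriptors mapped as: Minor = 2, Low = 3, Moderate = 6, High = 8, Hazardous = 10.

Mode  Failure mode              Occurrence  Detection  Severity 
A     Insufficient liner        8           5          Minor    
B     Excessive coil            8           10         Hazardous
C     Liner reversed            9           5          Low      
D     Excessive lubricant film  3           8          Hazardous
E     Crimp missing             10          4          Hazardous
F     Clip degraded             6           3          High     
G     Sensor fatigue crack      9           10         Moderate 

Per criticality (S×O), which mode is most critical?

E

Criticality = Severity × Occurrence:
  A: 2 × 8 = 16
  B: 10 × 8 = 80
  C: 3 × 9 = 27
  D: 10 × 3 = 30
  E: 10 × 10 = 100
  F: 8 × 6 = 48
  G: 6 × 9 = 54
Highest criticality is 100 → E.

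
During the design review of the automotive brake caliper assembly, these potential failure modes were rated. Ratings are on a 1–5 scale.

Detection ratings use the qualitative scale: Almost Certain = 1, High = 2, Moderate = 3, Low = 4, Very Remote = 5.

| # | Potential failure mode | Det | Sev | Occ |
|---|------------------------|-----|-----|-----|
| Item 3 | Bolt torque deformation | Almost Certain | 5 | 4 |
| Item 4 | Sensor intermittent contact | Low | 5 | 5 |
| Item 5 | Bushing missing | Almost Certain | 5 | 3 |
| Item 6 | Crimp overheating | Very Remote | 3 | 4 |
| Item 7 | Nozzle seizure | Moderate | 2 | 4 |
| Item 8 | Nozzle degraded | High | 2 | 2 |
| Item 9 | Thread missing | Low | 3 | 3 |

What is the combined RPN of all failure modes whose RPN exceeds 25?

196

RPN = Severity × Occurrence × Detection:
  Item 3: 5 × 4 × 1 = 20
  Item 4: 5 × 5 × 4 = 100
  Item 5: 5 × 3 × 1 = 15
  Item 6: 3 × 4 × 5 = 60
  Item 7: 2 × 4 × 3 = 24
  Item 8: 2 × 2 × 2 = 8
  Item 9: 3 × 3 × 4 = 36
RPN > 25: Item 4 (100), Item 6 (60), Item 9 (36).
Sum: 100 + 60 + 36 = 196.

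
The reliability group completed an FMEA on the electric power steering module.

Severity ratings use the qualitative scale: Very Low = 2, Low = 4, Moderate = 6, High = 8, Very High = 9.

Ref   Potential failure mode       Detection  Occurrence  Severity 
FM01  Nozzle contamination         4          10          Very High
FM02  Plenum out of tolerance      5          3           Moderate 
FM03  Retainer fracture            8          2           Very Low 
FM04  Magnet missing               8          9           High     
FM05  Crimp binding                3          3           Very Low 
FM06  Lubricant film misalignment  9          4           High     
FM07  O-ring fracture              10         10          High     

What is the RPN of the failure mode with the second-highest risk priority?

RPN = Severity × Occurrence × Detection:
  FM01: 9 × 10 × 4 = 360
  FM02: 6 × 3 × 5 = 90
  FM03: 2 × 2 × 8 = 32
  FM04: 8 × 9 × 8 = 576
  FM05: 2 × 3 × 3 = 18
  FM06: 8 × 4 × 9 = 288
  FM07: 8 × 10 × 10 = 800
Sorted descending: 800, 576, 360, 288, 90, 32, 18.
The second-highest RPN is 576 (FM04).

576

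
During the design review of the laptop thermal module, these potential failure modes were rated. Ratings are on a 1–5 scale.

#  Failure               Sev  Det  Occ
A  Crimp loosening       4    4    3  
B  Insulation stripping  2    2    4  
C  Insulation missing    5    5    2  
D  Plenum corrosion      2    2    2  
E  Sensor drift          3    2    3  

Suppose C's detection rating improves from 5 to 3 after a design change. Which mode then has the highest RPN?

A

RPN = Severity × Occurrence × Detection:
  A: 4 × 3 × 4 = 48
  B: 2 × 4 × 2 = 16
  C: 5 × 2 × 5 = 50
  D: 2 × 2 × 2 = 8
  E: 3 × 3 × 2 = 18
After action: C → 5 × 2 × 3 = 30.
Revised RPNs: A=48, C=30, E=18, B=16, D=8.
Highest is now A (48).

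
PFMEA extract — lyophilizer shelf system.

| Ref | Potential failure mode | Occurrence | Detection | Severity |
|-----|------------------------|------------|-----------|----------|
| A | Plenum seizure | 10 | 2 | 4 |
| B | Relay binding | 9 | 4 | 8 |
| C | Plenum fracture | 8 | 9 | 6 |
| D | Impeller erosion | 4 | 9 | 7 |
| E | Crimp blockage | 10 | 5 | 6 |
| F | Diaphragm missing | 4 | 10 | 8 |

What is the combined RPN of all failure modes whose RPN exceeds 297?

RPN = Severity × Occurrence × Detection:
  A: 4 × 10 × 2 = 80
  B: 8 × 9 × 4 = 288
  C: 6 × 8 × 9 = 432
  D: 7 × 4 × 9 = 252
  E: 6 × 10 × 5 = 300
  F: 8 × 4 × 10 = 320
RPN > 297: C (432), E (300), F (320).
Sum: 432 + 300 + 320 = 1052.

1052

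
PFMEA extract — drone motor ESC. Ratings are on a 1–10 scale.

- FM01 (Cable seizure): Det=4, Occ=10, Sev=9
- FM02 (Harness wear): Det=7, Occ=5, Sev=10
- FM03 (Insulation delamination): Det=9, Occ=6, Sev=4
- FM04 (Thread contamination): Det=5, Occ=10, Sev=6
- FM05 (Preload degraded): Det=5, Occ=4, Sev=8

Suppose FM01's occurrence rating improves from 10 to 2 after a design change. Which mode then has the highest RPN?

RPN = Severity × Occurrence × Detection:
  FM01: 9 × 10 × 4 = 360
  FM02: 10 × 5 × 7 = 350
  FM03: 4 × 6 × 9 = 216
  FM04: 6 × 10 × 5 = 300
  FM05: 8 × 4 × 5 = 160
After action: FM01 → 9 × 2 × 4 = 72.
Revised RPNs: FM02=350, FM04=300, FM03=216, FM05=160, FM01=72.
Highest is now FM02 (350).

FM02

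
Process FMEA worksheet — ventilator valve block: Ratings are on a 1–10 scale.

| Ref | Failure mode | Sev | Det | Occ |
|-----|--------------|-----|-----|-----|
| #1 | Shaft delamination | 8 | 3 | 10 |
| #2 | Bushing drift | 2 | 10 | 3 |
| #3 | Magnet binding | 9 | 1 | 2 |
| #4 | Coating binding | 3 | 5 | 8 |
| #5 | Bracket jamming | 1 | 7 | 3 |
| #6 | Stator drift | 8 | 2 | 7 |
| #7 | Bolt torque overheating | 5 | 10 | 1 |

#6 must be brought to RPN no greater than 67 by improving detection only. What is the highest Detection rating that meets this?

1

#6: S=8, O=7, D=2 → current RPN = 112.
Fixed product = 56. Need 56 × D ≤ 67, so D ≤ 67/56 = 1.20.
Maximum integer Detection rating = 1 (gives RPN 56; D=2 would give 112 > 67).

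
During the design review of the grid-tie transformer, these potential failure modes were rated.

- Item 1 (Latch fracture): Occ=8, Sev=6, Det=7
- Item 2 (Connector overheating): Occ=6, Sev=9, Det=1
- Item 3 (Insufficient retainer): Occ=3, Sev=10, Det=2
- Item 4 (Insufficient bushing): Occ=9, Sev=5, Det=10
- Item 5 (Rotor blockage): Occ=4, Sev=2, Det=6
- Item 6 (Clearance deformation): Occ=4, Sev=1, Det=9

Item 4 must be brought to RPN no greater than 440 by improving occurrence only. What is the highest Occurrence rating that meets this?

8

Item 4: S=5, O=9, D=10 → current RPN = 450.
Fixed product = 50. Need 50 × O ≤ 440, so O ≤ 440/50 = 8.80.
Maximum integer Occurrence rating = 8 (gives RPN 400; O=9 would give 450 > 440).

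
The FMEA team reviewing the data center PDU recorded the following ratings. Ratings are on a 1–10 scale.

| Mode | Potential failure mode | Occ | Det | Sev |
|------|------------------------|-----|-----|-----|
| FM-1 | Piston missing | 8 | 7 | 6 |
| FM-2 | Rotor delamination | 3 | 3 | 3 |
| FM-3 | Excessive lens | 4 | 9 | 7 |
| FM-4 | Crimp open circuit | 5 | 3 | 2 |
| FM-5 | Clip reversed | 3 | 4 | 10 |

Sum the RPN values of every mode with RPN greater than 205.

588

RPN = Severity × Occurrence × Detection:
  FM-1: 6 × 8 × 7 = 336
  FM-2: 3 × 3 × 3 = 27
  FM-3: 7 × 4 × 9 = 252
  FM-4: 2 × 5 × 3 = 30
  FM-5: 10 × 3 × 4 = 120
RPN > 205: FM-1 (336), FM-3 (252).
Sum: 336 + 252 = 588.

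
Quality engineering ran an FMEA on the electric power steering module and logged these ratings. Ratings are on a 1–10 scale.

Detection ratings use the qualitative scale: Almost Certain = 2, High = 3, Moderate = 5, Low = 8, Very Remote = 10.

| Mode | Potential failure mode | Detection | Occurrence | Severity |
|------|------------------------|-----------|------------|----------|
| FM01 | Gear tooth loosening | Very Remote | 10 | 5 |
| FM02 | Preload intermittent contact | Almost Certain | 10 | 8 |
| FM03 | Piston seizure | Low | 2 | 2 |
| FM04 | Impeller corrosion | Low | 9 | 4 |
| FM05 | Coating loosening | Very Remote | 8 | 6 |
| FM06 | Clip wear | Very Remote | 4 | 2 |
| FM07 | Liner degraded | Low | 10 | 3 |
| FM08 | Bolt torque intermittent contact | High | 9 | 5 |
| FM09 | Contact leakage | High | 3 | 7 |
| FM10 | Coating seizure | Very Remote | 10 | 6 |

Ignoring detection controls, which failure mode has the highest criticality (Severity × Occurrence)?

Criticality = Severity × Occurrence:
  FM01: 5 × 10 = 50
  FM02: 8 × 10 = 80
  FM03: 2 × 2 = 4
  FM04: 4 × 9 = 36
  FM05: 6 × 8 = 48
  FM06: 2 × 4 = 8
  FM07: 3 × 10 = 30
  FM08: 5 × 9 = 45
  FM09: 7 × 3 = 21
  FM10: 6 × 10 = 60
Highest criticality is 80 → FM02.

FM02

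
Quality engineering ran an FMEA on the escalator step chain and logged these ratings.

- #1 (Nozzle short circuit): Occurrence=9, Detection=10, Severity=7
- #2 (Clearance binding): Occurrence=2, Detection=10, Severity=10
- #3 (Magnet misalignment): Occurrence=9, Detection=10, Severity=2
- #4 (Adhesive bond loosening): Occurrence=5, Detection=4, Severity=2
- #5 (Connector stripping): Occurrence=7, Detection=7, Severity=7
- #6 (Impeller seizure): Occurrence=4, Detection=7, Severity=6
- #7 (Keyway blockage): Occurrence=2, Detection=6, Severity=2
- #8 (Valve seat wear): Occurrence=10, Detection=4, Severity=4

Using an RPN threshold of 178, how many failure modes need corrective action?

4

RPN = Severity × Occurrence × Detection:
  #1: 7 × 9 × 10 = 630
  #2: 10 × 2 × 10 = 200
  #3: 2 × 9 × 10 = 180
  #4: 2 × 5 × 4 = 40
  #5: 7 × 7 × 7 = 343
  #6: 6 × 4 × 7 = 168
  #7: 2 × 2 × 6 = 24
  #8: 4 × 10 × 4 = 160
Modes with RPN ≥ 178: #1 (630), #2 (200), #3 (180), #5 (343) → 4.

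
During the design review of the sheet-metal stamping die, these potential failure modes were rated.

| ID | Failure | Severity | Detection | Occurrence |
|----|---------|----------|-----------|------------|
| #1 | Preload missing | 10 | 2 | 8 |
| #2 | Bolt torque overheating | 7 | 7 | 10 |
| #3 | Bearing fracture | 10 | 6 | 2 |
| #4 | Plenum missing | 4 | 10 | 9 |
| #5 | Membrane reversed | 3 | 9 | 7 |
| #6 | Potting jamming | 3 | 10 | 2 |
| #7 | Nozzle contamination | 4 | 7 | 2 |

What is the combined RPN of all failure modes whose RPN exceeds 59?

1379

RPN = Severity × Occurrence × Detection:
  #1: 10 × 8 × 2 = 160
  #2: 7 × 10 × 7 = 490
  #3: 10 × 2 × 6 = 120
  #4: 4 × 9 × 10 = 360
  #5: 3 × 7 × 9 = 189
  #6: 3 × 2 × 10 = 60
  #7: 4 × 2 × 7 = 56
RPN > 59: #1 (160), #2 (490), #3 (120), #4 (360), #5 (189), #6 (60).
Sum: 160 + 490 + 120 + 360 + 189 + 60 = 1379.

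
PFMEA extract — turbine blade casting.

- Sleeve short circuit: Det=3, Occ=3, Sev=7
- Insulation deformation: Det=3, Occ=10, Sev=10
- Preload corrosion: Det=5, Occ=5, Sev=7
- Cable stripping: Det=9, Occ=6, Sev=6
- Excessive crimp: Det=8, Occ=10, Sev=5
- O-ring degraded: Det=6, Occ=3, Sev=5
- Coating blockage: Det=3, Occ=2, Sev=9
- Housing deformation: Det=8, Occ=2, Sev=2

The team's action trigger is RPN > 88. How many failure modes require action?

RPN = Severity × Occurrence × Detection:
  Sleeve short circuit: 7 × 3 × 3 = 63
  Insulation deformation: 10 × 10 × 3 = 300
  Preload corrosion: 7 × 5 × 5 = 175
  Cable stripping: 6 × 6 × 9 = 324
  Excessive crimp: 5 × 10 × 8 = 400
  O-ring degraded: 5 × 3 × 6 = 90
  Coating blockage: 9 × 2 × 3 = 54
  Housing deformation: 2 × 2 × 8 = 32
Modes with RPN > 88: Insulation deformation (300), Preload corrosion (175), Cable stripping (324), Excessive crimp (400), O-ring degraded (90) → 5.

5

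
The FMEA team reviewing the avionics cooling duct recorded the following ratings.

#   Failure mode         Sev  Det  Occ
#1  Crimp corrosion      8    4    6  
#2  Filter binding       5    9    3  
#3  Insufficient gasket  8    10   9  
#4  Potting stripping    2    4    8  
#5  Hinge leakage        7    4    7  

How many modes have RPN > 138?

3

RPN = Severity × Occurrence × Detection:
  #1: 8 × 6 × 4 = 192
  #2: 5 × 3 × 9 = 135
  #3: 8 × 9 × 10 = 720
  #4: 2 × 8 × 4 = 64
  #5: 7 × 7 × 4 = 196
Modes with RPN > 138: #1 (192), #3 (720), #5 (196) → 3.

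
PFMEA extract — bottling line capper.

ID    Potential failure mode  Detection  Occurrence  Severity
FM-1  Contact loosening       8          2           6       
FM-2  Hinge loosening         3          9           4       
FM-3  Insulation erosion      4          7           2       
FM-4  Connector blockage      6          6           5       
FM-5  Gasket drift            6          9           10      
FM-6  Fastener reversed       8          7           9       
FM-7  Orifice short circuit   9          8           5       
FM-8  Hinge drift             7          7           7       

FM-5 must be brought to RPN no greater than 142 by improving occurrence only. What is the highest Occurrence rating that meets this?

FM-5: S=10, O=9, D=6 → current RPN = 540.
Fixed product = 60. Need 60 × O ≤ 142, so O ≤ 142/60 = 2.37.
Maximum integer Occurrence rating = 2 (gives RPN 120; O=3 would give 180 > 142).

2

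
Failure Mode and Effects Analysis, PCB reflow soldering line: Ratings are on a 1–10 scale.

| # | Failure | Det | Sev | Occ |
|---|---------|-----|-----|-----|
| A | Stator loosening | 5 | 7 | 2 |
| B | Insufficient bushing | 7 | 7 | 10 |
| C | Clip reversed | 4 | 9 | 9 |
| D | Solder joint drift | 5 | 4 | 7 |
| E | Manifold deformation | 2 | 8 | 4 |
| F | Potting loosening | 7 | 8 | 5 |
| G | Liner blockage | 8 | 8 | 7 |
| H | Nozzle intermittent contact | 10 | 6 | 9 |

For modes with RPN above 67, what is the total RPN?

RPN = Severity × Occurrence × Detection:
  A: 7 × 2 × 5 = 70
  B: 7 × 10 × 7 = 490
  C: 9 × 9 × 4 = 324
  D: 4 × 7 × 5 = 140
  E: 8 × 4 × 2 = 64
  F: 8 × 5 × 7 = 280
  G: 8 × 7 × 8 = 448
  H: 6 × 9 × 10 = 540
RPN > 67: A (70), B (490), C (324), D (140), F (280), G (448), H (540).
Sum: 70 + 490 + 324 + 140 + 280 + 448 + 540 = 2292.

2292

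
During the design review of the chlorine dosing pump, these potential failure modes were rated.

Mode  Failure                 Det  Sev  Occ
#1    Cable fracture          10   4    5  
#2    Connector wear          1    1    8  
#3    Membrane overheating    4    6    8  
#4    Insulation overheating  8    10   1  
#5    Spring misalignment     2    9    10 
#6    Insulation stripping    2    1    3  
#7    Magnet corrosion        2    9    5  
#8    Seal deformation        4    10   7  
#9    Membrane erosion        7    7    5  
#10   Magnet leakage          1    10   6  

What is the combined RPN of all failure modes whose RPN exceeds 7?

1335

RPN = Severity × Occurrence × Detection:
  #1: 4 × 5 × 10 = 200
  #2: 1 × 8 × 1 = 8
  #3: 6 × 8 × 4 = 192
  #4: 10 × 1 × 8 = 80
  #5: 9 × 10 × 2 = 180
  #6: 1 × 3 × 2 = 6
  #7: 9 × 5 × 2 = 90
  #8: 10 × 7 × 4 = 280
  #9: 7 × 5 × 7 = 245
  #10: 10 × 6 × 1 = 60
RPN > 7: #1 (200), #2 (8), #3 (192), #4 (80), #5 (180), #7 (90), #8 (280), #9 (245), #10 (60).
Sum: 200 + 8 + 192 + 80 + 180 + 90 + 280 + 245 + 60 = 1335.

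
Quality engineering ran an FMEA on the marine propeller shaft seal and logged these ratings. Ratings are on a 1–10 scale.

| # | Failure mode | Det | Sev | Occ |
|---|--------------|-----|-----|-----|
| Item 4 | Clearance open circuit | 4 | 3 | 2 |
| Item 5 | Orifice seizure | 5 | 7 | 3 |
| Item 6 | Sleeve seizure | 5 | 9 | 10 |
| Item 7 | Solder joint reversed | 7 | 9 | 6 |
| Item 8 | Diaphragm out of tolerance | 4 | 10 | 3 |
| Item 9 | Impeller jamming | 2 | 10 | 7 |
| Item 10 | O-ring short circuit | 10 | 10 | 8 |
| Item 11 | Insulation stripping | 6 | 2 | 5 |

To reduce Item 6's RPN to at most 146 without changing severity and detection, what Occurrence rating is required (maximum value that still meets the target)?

3

Item 6: S=9, O=10, D=5 → current RPN = 450.
Fixed product = 45. Need 45 × O ≤ 146, so O ≤ 146/45 = 3.24.
Maximum integer Occurrence rating = 3 (gives RPN 135; O=4 would give 180 > 146).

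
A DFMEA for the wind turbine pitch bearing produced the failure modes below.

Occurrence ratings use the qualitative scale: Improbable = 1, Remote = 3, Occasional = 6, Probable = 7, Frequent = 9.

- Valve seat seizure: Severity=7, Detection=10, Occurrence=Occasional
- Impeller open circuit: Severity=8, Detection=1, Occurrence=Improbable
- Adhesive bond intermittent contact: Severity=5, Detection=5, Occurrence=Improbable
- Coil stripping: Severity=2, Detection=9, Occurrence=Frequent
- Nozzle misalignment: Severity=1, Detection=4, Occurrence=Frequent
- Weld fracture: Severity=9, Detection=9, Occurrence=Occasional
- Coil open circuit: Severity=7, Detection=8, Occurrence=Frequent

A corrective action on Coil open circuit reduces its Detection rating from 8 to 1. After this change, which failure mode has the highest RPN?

Weld fracture

RPN = Severity × Occurrence × Detection:
  Valve seat seizure: 7 × 6 × 10 = 420
  Impeller open circuit: 8 × 1 × 1 = 8
  Adhesive bond intermittent contact: 5 × 1 × 5 = 25
  Coil stripping: 2 × 9 × 9 = 162
  Nozzle misalignment: 1 × 9 × 4 = 36
  Weld fracture: 9 × 6 × 9 = 486
  Coil open circuit: 7 × 9 × 8 = 504
After action: Coil open circuit → 7 × 9 × 1 = 63.
Revised RPNs: Weld fracture=486, Valve seat seizure=420, Coil stripping=162, Coil open circuit=63, Nozzle misalignment=36, Adhesive bond intermittent contact=25, Impeller open circuit=8.
Highest is now Weld fracture (486).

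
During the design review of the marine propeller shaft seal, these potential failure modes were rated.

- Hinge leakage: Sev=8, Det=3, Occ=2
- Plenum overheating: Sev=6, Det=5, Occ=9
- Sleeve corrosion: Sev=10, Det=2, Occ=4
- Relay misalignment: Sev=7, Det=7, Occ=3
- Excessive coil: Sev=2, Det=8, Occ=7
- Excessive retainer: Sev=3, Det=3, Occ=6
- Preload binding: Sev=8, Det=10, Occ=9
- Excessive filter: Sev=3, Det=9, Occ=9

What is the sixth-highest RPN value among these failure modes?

RPN = Severity × Occurrence × Detection:
  Hinge leakage: 8 × 2 × 3 = 48
  Plenum overheating: 6 × 9 × 5 = 270
  Sleeve corrosion: 10 × 4 × 2 = 80
  Relay misalignment: 7 × 3 × 7 = 147
  Excessive coil: 2 × 7 × 8 = 112
  Excessive retainer: 3 × 6 × 3 = 54
  Preload binding: 8 × 9 × 10 = 720
  Excessive filter: 3 × 9 × 9 = 243
Sorted descending: 720, 270, 243, 147, 112, 80, 54, 48.
The sixth-highest RPN is 80 (Sleeve corrosion).

80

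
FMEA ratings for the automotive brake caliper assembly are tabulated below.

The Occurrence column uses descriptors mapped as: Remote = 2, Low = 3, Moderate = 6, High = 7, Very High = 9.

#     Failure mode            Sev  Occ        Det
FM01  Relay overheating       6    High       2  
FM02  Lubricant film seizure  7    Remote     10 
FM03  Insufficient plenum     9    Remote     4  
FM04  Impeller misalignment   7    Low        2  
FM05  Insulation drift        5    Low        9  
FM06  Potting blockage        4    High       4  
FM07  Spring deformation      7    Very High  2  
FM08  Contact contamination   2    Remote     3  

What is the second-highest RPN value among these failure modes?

135

RPN = Severity × Occurrence × Detection:
  FM01: 6 × 7 × 2 = 84
  FM02: 7 × 2 × 10 = 140
  FM03: 9 × 2 × 4 = 72
  FM04: 7 × 3 × 2 = 42
  FM05: 5 × 3 × 9 = 135
  FM06: 4 × 7 × 4 = 112
  FM07: 7 × 9 × 2 = 126
  FM08: 2 × 2 × 3 = 12
Sorted descending: 140, 135, 126, 112, 84, 72, 42, 12.
The second-highest RPN is 135 (FM05).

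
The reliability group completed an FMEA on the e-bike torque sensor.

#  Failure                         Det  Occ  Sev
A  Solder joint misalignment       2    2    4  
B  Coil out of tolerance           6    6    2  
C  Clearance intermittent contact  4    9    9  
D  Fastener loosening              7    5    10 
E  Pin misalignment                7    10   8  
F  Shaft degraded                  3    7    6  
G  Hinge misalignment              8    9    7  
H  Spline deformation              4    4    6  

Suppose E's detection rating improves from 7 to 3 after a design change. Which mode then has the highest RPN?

RPN = Severity × Occurrence × Detection:
  A: 4 × 2 × 2 = 16
  B: 2 × 6 × 6 = 72
  C: 9 × 9 × 4 = 324
  D: 10 × 5 × 7 = 350
  E: 8 × 10 × 7 = 560
  F: 6 × 7 × 3 = 126
  G: 7 × 9 × 8 = 504
  H: 6 × 4 × 4 = 96
After action: E → 8 × 10 × 3 = 240.
Revised RPNs: G=504, D=350, C=324, E=240, F=126, H=96, B=72, A=16.
Highest is now G (504).

G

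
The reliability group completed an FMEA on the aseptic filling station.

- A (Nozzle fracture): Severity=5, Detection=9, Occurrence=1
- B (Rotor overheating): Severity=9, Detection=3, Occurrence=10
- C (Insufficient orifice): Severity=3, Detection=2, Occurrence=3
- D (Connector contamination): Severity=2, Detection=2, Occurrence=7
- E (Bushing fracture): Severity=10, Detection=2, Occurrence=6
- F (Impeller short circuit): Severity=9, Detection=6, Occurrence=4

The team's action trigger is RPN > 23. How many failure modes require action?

RPN = Severity × Occurrence × Detection:
  A: 5 × 1 × 9 = 45
  B: 9 × 10 × 3 = 270
  C: 3 × 3 × 2 = 18
  D: 2 × 7 × 2 = 28
  E: 10 × 6 × 2 = 120
  F: 9 × 4 × 6 = 216
Modes with RPN > 23: A (45), B (270), D (28), E (120), F (216) → 5.

5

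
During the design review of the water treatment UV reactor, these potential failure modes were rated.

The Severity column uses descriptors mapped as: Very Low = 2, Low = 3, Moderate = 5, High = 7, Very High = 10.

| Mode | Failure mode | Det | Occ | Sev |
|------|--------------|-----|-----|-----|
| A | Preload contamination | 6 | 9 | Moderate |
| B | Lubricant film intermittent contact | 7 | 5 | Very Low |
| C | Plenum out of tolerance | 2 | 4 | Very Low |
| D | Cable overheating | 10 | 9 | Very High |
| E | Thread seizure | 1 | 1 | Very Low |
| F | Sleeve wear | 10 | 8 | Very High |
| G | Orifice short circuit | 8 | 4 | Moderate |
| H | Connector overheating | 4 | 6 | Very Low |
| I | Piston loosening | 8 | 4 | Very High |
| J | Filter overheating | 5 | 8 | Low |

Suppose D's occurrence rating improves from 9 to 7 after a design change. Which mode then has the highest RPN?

F

RPN = Severity × Occurrence × Detection:
  A: 5 × 9 × 6 = 270
  B: 2 × 5 × 7 = 70
  C: 2 × 4 × 2 = 16
  D: 10 × 9 × 10 = 900
  E: 2 × 1 × 1 = 2
  F: 10 × 8 × 10 = 800
  G: 5 × 4 × 8 = 160
  H: 2 × 6 × 4 = 48
  I: 10 × 4 × 8 = 320
  J: 3 × 8 × 5 = 120
After action: D → 10 × 7 × 10 = 700.
Revised RPNs: F=800, D=700, I=320, A=270, G=160, J=120, B=70, H=48, C=16, E=2.
Highest is now F (800).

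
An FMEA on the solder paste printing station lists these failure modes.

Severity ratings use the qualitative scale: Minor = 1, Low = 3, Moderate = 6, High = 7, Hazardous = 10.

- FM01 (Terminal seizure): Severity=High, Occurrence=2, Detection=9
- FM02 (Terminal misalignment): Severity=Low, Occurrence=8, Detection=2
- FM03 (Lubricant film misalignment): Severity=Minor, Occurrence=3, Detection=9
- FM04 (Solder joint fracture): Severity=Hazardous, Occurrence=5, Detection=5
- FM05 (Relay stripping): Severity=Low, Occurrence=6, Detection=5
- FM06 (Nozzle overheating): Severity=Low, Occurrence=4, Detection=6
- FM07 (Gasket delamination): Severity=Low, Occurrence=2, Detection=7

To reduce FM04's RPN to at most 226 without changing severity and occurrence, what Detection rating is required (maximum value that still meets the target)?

4

FM04: S=10, O=5, D=5 → current RPN = 250.
Fixed product = 50. Need 50 × D ≤ 226, so D ≤ 226/50 = 4.52.
Maximum integer Detection rating = 4 (gives RPN 200; D=5 would give 250 > 226).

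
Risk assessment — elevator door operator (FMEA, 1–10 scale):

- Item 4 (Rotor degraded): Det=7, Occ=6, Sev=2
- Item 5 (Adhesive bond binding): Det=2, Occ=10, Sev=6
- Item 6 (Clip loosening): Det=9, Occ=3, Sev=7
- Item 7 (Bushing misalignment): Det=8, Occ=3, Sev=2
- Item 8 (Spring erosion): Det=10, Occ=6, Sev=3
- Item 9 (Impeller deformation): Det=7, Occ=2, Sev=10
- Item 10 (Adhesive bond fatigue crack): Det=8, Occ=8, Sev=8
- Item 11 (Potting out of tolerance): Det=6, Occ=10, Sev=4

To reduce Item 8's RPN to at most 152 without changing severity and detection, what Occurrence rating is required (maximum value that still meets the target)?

5

Item 8: S=3, O=6, D=10 → current RPN = 180.
Fixed product = 30. Need 30 × O ≤ 152, so O ≤ 152/30 = 5.07.
Maximum integer Occurrence rating = 5 (gives RPN 150; O=6 would give 180 > 152).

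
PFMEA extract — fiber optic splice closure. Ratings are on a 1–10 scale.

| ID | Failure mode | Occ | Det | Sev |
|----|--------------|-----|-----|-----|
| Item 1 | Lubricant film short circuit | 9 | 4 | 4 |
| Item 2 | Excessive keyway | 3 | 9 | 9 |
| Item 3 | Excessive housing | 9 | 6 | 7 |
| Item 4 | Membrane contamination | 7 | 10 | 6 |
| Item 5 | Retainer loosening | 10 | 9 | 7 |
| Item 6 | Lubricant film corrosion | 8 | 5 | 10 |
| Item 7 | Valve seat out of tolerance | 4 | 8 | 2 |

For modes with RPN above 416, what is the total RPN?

1050

RPN = Severity × Occurrence × Detection:
  Item 1: 4 × 9 × 4 = 144
  Item 2: 9 × 3 × 9 = 243
  Item 3: 7 × 9 × 6 = 378
  Item 4: 6 × 7 × 10 = 420
  Item 5: 7 × 10 × 9 = 630
  Item 6: 10 × 8 × 5 = 400
  Item 7: 2 × 4 × 8 = 64
RPN > 416: Item 4 (420), Item 5 (630).
Sum: 420 + 630 = 1050.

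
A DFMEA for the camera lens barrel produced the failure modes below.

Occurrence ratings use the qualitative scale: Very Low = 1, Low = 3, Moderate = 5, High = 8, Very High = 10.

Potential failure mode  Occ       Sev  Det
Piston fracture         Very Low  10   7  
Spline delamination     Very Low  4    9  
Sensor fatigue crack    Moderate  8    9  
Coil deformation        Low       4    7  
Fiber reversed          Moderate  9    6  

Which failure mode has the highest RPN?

Sensor fatigue crack

RPN = Severity × Occurrence × Detection:
  Piston fracture: 10 × 1 × 7 = 70
  Spline delamination: 4 × 1 × 9 = 36
  Sensor fatigue crack: 8 × 5 × 9 = 360
  Coil deformation: 4 × 3 × 7 = 84
  Fiber reversed: 9 × 5 × 6 = 270
Highest RPN is 360 → Sensor fatigue crack.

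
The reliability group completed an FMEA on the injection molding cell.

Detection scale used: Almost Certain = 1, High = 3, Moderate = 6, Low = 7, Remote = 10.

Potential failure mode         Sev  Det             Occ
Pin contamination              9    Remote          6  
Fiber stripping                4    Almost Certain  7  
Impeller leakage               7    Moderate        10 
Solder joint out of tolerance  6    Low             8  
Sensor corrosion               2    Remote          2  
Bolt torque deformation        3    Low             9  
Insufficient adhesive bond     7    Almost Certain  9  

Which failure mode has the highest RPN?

Pin contamination

RPN = Severity × Occurrence × Detection:
  Pin contamination: 9 × 6 × 10 = 540
  Fiber stripping: 4 × 7 × 1 = 28
  Impeller leakage: 7 × 10 × 6 = 420
  Solder joint out of tolerance: 6 × 8 × 7 = 336
  Sensor corrosion: 2 × 2 × 10 = 40
  Bolt torque deformation: 3 × 9 × 7 = 189
  Insufficient adhesive bond: 7 × 9 × 1 = 63
Highest RPN is 540 → Pin contamination.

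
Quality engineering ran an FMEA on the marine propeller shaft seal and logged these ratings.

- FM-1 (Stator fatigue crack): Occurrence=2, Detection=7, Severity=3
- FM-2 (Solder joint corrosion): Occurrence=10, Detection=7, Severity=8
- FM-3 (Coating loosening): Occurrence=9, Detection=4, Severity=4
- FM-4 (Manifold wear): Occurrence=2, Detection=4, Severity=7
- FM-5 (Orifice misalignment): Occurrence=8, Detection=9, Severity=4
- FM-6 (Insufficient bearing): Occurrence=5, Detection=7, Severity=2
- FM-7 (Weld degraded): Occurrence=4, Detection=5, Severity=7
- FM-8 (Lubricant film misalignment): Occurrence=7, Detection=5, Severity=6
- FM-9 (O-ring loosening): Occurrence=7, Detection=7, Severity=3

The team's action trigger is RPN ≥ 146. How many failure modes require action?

RPN = Severity × Occurrence × Detection:
  FM-1: 3 × 2 × 7 = 42
  FM-2: 8 × 10 × 7 = 560
  FM-3: 4 × 9 × 4 = 144
  FM-4: 7 × 2 × 4 = 56
  FM-5: 4 × 8 × 9 = 288
  FM-6: 2 × 5 × 7 = 70
  FM-7: 7 × 4 × 5 = 140
  FM-8: 6 × 7 × 5 = 210
  FM-9: 3 × 7 × 7 = 147
Modes with RPN ≥ 146: FM-2 (560), FM-5 (288), FM-8 (210), FM-9 (147) → 4.

4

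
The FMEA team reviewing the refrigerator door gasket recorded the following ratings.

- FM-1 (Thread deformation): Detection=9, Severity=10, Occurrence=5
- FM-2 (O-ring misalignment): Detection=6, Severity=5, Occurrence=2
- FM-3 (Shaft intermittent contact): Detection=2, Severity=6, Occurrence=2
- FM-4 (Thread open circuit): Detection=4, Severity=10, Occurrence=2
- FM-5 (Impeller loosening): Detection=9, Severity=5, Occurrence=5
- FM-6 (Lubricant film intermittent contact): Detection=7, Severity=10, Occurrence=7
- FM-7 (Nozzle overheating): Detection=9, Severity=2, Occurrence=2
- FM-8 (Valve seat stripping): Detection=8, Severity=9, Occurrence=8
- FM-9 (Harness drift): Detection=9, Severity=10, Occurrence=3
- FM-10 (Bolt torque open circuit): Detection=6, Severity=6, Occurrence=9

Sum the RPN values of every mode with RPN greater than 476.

RPN = Severity × Occurrence × Detection:
  FM-1: 10 × 5 × 9 = 450
  FM-2: 5 × 2 × 6 = 60
  FM-3: 6 × 2 × 2 = 24
  FM-4: 10 × 2 × 4 = 80
  FM-5: 5 × 5 × 9 = 225
  FM-6: 10 × 7 × 7 = 490
  FM-7: 2 × 2 × 9 = 36
  FM-8: 9 × 8 × 8 = 576
  FM-9: 10 × 3 × 9 = 270
  FM-10: 6 × 9 × 6 = 324
RPN > 476: FM-6 (490), FM-8 (576).
Sum: 490 + 576 = 1066.

1066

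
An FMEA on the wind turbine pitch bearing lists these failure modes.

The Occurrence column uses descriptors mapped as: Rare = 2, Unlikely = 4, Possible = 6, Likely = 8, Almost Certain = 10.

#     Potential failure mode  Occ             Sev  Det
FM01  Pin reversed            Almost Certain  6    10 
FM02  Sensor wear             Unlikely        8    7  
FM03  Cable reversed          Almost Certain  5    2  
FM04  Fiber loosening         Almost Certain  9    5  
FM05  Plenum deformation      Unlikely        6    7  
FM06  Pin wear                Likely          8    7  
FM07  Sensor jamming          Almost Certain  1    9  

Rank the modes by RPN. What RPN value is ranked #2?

RPN = Severity × Occurrence × Detection:
  FM01: 6 × 10 × 10 = 600
  FM02: 8 × 4 × 7 = 224
  FM03: 5 × 10 × 2 = 100
  FM04: 9 × 10 × 5 = 450
  FM05: 6 × 4 × 7 = 168
  FM06: 8 × 8 × 7 = 448
  FM07: 1 × 10 × 9 = 90
Sorted descending: 600, 450, 448, 224, 168, 100, 90.
The second-highest RPN is 450 (FM04).

450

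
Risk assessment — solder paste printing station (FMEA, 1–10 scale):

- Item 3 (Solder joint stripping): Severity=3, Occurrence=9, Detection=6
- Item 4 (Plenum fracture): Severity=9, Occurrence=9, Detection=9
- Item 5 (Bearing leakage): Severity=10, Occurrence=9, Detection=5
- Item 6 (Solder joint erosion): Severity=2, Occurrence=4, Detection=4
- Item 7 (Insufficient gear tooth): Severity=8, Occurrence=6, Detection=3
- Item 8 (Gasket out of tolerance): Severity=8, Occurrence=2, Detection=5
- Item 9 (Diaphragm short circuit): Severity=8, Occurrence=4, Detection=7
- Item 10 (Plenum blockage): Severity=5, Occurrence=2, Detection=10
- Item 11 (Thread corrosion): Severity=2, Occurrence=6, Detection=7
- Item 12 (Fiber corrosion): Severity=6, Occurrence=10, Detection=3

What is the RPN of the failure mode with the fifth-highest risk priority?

RPN = Severity × Occurrence × Detection:
  Item 3: 3 × 9 × 6 = 162
  Item 4: 9 × 9 × 9 = 729
  Item 5: 10 × 9 × 5 = 450
  Item 6: 2 × 4 × 4 = 32
  Item 7: 8 × 6 × 3 = 144
  Item 8: 8 × 2 × 5 = 80
  Item 9: 8 × 4 × 7 = 224
  Item 10: 5 × 2 × 10 = 100
  Item 11: 2 × 6 × 7 = 84
  Item 12: 6 × 10 × 3 = 180
Sorted descending: 729, 450, 224, 180, 162, 144, 100, 84, 80, 32.
The fifth-highest RPN is 162 (Item 3).

162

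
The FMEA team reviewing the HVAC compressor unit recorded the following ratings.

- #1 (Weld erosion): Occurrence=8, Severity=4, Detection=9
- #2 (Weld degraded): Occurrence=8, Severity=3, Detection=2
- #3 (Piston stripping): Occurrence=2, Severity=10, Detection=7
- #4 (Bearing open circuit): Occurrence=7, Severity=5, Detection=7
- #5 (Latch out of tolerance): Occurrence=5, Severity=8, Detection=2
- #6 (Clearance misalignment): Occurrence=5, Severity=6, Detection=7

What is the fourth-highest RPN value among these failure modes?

RPN = Severity × Occurrence × Detection:
  #1: 4 × 8 × 9 = 288
  #2: 3 × 8 × 2 = 48
  #3: 10 × 2 × 7 = 140
  #4: 5 × 7 × 7 = 245
  #5: 8 × 5 × 2 = 80
  #6: 6 × 5 × 7 = 210
Sorted descending: 288, 245, 210, 140, 80, 48.
The fourth-highest RPN is 140 (#3).

140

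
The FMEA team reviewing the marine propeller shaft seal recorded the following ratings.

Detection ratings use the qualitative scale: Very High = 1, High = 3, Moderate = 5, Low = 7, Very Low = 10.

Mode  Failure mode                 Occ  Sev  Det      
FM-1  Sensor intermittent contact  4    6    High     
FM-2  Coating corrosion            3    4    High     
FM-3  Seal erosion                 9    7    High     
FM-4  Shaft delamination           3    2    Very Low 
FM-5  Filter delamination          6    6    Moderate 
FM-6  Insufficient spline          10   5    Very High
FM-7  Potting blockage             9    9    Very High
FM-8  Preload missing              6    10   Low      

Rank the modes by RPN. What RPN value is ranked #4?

81

RPN = Severity × Occurrence × Detection:
  FM-1: 6 × 4 × 3 = 72
  FM-2: 4 × 3 × 3 = 36
  FM-3: 7 × 9 × 3 = 189
  FM-4: 2 × 3 × 10 = 60
  FM-5: 6 × 6 × 5 = 180
  FM-6: 5 × 10 × 1 = 50
  FM-7: 9 × 9 × 1 = 81
  FM-8: 10 × 6 × 7 = 420
Sorted descending: 420, 189, 180, 81, 72, 60, 50, 36.
The fourth-highest RPN is 81 (FM-7).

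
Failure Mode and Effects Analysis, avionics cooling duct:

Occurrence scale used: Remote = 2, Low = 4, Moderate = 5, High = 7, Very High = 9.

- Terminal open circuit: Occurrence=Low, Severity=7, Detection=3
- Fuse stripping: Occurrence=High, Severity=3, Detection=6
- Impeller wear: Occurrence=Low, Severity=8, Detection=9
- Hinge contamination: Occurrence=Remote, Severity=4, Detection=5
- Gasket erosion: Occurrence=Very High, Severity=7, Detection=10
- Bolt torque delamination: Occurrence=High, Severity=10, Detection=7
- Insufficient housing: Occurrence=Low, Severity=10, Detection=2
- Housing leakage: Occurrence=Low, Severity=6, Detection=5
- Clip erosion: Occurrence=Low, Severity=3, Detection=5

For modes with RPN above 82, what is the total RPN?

RPN = Severity × Occurrence × Detection:
  Terminal open circuit: 7 × 4 × 3 = 84
  Fuse stripping: 3 × 7 × 6 = 126
  Impeller wear: 8 × 4 × 9 = 288
  Hinge contamination: 4 × 2 × 5 = 40
  Gasket erosion: 7 × 9 × 10 = 630
  Bolt torque delamination: 10 × 7 × 7 = 490
  Insufficient housing: 10 × 4 × 2 = 80
  Housing leakage: 6 × 4 × 5 = 120
  Clip erosion: 3 × 4 × 5 = 60
RPN > 82: Terminal open circuit (84), Fuse stripping (126), Impeller wear (288), Gasket erosion (630), Bolt torque delamination (490), Housing leakage (120).
Sum: 84 + 126 + 288 + 630 + 490 + 120 = 1738.

1738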